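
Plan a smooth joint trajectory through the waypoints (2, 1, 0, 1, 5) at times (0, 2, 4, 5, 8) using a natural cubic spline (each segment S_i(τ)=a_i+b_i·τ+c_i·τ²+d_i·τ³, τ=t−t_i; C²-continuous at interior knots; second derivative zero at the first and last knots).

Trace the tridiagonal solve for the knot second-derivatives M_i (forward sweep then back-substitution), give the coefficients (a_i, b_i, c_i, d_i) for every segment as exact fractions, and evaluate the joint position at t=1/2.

Δ: Δ0=-1/2, Δ1=-1/2, Δ2=1, Δ3=4/3
row 1: diag=8, rhs=0; c'=1/4, d'=0
row 2: denom=6−2·1/4=11/2; d'=(9−2·0)/(11/2)=18/11
row 3: denom=8−1·2/11=86/11; d'=(2−1·18/11)/(86/11)=2/43
back: M3=2/43
back: M2=18/11−2/11·2/43=70/43
back: M1=0−1/4·70/43=-35/86
M: M0=0, M1=-35/86, M2=70/43, M3=2/43, M4=0
seg 0: a=2, c=M0/2=0, d=(M1−M0)/(6·2)=-35/1032, b=Δ0−h0·(2M0+M1)/6=-47/129
seg 1: a=1, c=M1/2=-35/172, d=(M2−M1)/(6·2)=175/1032, b=Δ1−h1·(2M1+M2)/6=-199/258
seg 2: a=0, c=M2/2=35/43, d=(M3−M2)/(6·1)=-34/129, b=Δ2−h2·(2M2+M3)/6=58/129
seg 3: a=1, c=M3/2=1/43, d=(M4−M3)/(6·3)=-1/387, b=Δ3−h3·(2M3+M4)/6=166/129
t_q=1/2 → seg 0, τ=1/2; S=2+-47/129·τ+0·τ²+-35/1032·τ³=4991/2752

  seg 0: a=2 b=-47/129 c=0 d=-35/1032
  seg 1: a=1 b=-199/258 c=-35/172 d=175/1032
  seg 2: a=0 b=58/129 c=35/43 d=-34/129
  seg 3: a=1 b=166/129 c=1/43 d=-1/387
S(1/2) = 4991/2752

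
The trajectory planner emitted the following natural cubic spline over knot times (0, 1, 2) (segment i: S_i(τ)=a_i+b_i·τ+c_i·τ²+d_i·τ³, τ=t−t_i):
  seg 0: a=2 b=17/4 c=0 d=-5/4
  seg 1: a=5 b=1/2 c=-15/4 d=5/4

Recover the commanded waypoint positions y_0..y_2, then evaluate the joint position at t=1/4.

y_0 = S_0(0) = a_0 = 2
y_1 = S_1(0) = a_1 = 5
y_2 = S_1(1) = 3
t_q=1/4 is in segment 0 (τ=1/4); S_0(τ)=779/256

y_0=2 y_1=5 y_2=3
S(1/4) = 779/256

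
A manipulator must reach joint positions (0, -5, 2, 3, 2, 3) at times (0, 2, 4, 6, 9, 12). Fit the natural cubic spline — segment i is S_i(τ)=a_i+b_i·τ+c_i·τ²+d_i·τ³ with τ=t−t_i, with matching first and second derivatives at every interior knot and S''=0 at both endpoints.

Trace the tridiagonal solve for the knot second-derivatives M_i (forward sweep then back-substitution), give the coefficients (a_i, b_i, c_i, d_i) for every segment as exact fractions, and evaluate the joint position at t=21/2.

  seg 0: a=0 b=-4501/1046 c=0 d=943/2092
  seg 1: a=-5 b=1157/1046 c=2829/1046 d=-1577/2092
  seg 2: a=2 b=3011/1046 c=-951/523 d=329/1046
  seg 3: a=3 b=-649/1046 c=36/523 d=253/28242
  seg 4: a=2 b=18/523 c=469/3138 d=-469/28242
S(21/2) = 19513/8368

Δ: Δ0=-5/2, Δ1=7/2, Δ2=1/2, Δ3=-1/3, Δ4=1/3
row 1: diag=8, rhs=36; c'=1/4, d'=9/2
row 2: denom=8−2·1/4=15/2; d'=(-18−2·9/2)/(15/2)=-18/5
row 3: denom=10−2·4/15=142/15; d'=(-5−2·-18/5)/(142/15)=33/142
row 4: denom=12−3·45/142=1569/142; d'=(4−3·33/142)/(1569/142)=469/1569
back: M4=469/1569
back: M3=33/142−45/142·469/1569=72/523
back: M2=-18/5−4/15·72/523=-1902/523
back: M1=9/2−1/4·-1902/523=2829/523
M: M0=0, M1=2829/523, M2=-1902/523, M3=72/523, M4=469/1569, M5=0
seg 0: a=0, c=M0/2=0, d=(M1−M0)/(6·2)=943/2092, b=Δ0−h0·(2M0+M1)/6=-4501/1046
seg 1: a=-5, c=M1/2=2829/1046, d=(M2−M1)/(6·2)=-1577/2092, b=Δ1−h1·(2M1+M2)/6=1157/1046
seg 2: a=2, c=M2/2=-951/523, d=(M3−M2)/(6·2)=329/1046, b=Δ2−h2·(2M2+M3)/6=3011/1046
seg 3: a=3, c=M3/2=36/523, d=(M4−M3)/(6·3)=253/28242, b=Δ3−h3·(2M3+M4)/6=-649/1046
seg 4: a=2, c=M4/2=469/3138, d=(M5−M4)/(6·3)=-469/28242, b=Δ4−h4·(2M4+M5)/6=18/523
t_q=21/2 → seg 4, τ=3/2; S=2+18/523·τ+469/3138·τ²+-469/28242·τ³=19513/8368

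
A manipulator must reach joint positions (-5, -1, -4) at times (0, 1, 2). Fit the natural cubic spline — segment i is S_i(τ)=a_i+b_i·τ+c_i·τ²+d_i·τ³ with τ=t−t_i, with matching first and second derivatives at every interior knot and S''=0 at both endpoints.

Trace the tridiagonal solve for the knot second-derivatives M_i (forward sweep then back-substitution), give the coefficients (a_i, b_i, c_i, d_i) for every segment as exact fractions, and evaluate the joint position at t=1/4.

Δ: Δ0=4, Δ1=-3
row 1: diag=4, rhs=-42; c'=1/4, d'=-21/2
back: M1=-21/2
M: M0=0, M1=-21/2, M2=0
seg 0: a=-5, c=M0/2=0, d=(M1−M0)/(6·1)=-7/4, b=Δ0−h0·(2M0+M1)/6=23/4
seg 1: a=-1, c=M1/2=-21/4, d=(M2−M1)/(6·1)=7/4, b=Δ1−h1·(2M1+M2)/6=1/2
t_q=1/4 → seg 0, τ=1/4; S=-5+23/4·τ+0·τ²+-7/4·τ³=-919/256

  seg 0: a=-5 b=23/4 c=0 d=-7/4
  seg 1: a=-1 b=1/2 c=-21/4 d=7/4
S(1/4) = -919/256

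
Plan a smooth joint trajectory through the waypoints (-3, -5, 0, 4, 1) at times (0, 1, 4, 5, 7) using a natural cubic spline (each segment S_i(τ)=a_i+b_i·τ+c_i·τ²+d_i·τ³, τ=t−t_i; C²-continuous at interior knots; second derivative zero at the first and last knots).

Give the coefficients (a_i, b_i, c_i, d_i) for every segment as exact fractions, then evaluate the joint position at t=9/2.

Δ: Δ0=-2, Δ1=5/3, Δ2=4, Δ3=-3/2
row 1: diag=8, rhs=22; c'=3/8, d'=11/4
row 2: denom=8−3·3/8=55/8; d'=(14−3·11/4)/(55/8)=46/55
row 3: denom=6−1·8/55=322/55; d'=(-33−1·46/55)/(322/55)=-1861/322
back: M3=-1861/322
back: M2=46/55−8/55·-1861/322=270/161
back: M1=11/4−3/8·270/161=683/322
M: M0=0, M1=683/322, M2=270/161, M3=-1861/322, M4=0
seg 0: a=-3, c=M0/2=0, d=(M1−M0)/(6·1)=683/1932, b=Δ0−h0·(2M0+M1)/6=-4547/1932
seg 1: a=-5, c=M1/2=683/644, d=(M2−M1)/(6·3)=-143/5796, b=Δ1−h1·(2M1+M2)/6=-1249/966
seg 2: a=0, c=M2/2=135/161, d=(M3−M2)/(6·1)=-343/276, b=Δ2−h2·(2M2+M3)/6=8509/1932
seg 3: a=4, c=M3/2=-1861/644, d=(M4−M3)/(6·2)=1861/3864, b=Δ3−h3·(2M3+M4)/6=2273/966
t_q=9/2 → seg 2, τ=1/2; S=0+8509/1932·τ+135/161·τ²+-343/276·τ³=11625/5152

  seg 0: a=-3 b=-4547/1932 c=0 d=683/1932
  seg 1: a=-5 b=-1249/966 c=683/644 d=-143/5796
  seg 2: a=0 b=8509/1932 c=135/161 d=-343/276
  seg 3: a=4 b=2273/966 c=-1861/644 d=1861/3864
S(9/2) = 11625/5152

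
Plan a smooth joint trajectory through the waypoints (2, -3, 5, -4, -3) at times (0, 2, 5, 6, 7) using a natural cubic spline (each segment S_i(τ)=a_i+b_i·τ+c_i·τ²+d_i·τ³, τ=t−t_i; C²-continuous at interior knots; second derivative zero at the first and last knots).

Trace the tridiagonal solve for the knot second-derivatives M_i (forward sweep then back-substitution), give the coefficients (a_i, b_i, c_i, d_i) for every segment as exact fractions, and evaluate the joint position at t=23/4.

  seg 0: a=2 b=-2018/411 c=0 d=1981/3288
  seg 1: a=-3 b=1907/822 c=1981/548 d=-5753/4932
  seg 2: a=5 b=-12305/1644 c=-943/137 d=8825/1644
  seg 3: a=-4 b=-4231/822 c=5053/548 d=-5053/1644
S(23/4) = -77887/35072

Δ: Δ0=-5/2, Δ1=8/3, Δ2=-9, Δ3=1
row 1: diag=10, rhs=31; c'=3/10, d'=31/10
row 2: denom=8−3·3/10=71/10; d'=(-70−3·31/10)/(71/10)=-793/71
row 3: denom=4−1·10/71=274/71; d'=(60−1·-793/71)/(274/71)=5053/274
back: M3=5053/274
back: M2=-793/71−10/71·5053/274=-1886/137
back: M1=31/10−3/10·-1886/137=1981/274
M: M0=0, M1=1981/274, M2=-1886/137, M3=5053/274, M4=0
seg 0: a=2, c=M0/2=0, d=(M1−M0)/(6·2)=1981/3288, b=Δ0−h0·(2M0+M1)/6=-2018/411
seg 1: a=-3, c=M1/2=1981/548, d=(M2−M1)/(6·3)=-5753/4932, b=Δ1−h1·(2M1+M2)/6=1907/822
seg 2: a=5, c=M2/2=-943/137, d=(M3−M2)/(6·1)=8825/1644, b=Δ2−h2·(2M2+M3)/6=-12305/1644
seg 3: a=-4, c=M3/2=5053/548, d=(M4−M3)/(6·1)=-5053/1644, b=Δ3−h3·(2M3+M4)/6=-4231/822
t_q=23/4 → seg 2, τ=3/4; S=5+-12305/1644·τ+-943/137·τ²+8825/1644·τ³=-77887/35072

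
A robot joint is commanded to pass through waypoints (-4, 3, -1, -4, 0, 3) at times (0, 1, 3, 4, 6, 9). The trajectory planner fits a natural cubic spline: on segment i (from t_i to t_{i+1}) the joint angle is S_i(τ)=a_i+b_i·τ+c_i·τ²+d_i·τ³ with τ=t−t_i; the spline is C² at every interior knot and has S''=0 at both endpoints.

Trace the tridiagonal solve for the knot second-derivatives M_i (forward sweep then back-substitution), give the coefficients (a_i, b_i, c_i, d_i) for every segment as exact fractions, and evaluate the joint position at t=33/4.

Δ: Δ0=7, Δ1=-2, Δ2=-3, Δ3=2, Δ4=1
row 1: diag=6, rhs=-54; c'=1/3, d'=-9
row 2: denom=6−2·1/3=16/3; d'=(-6−2·-9)/(16/3)=9/4
row 3: denom=6−1·3/16=93/16; d'=(30−1·9/4)/(93/16)=148/31
row 4: denom=10−2·32/93=866/93; d'=(-6−2·148/31)/(866/93)=-723/433
back: M4=-723/433
back: M3=148/31−32/93·-723/433=2316/433
back: M2=9/4−3/16·2316/433=540/433
back: M1=-9−1/3·540/433=-4077/433
M: M0=0, M1=-4077/433, M2=540/433, M3=2316/433, M4=-723/433, M5=0
seg 0: a=-4, c=M0/2=0, d=(M1−M0)/(6·1)=-1359/866, b=Δ0−h0·(2M0+M1)/6=7421/866
seg 1: a=3, c=M1/2=-4077/866, d=(M2−M1)/(6·2)=1539/1732, b=Δ1−h1·(2M1+M2)/6=1672/433
seg 2: a=-1, c=M2/2=270/433, d=(M3−M2)/(6·1)=296/433, b=Δ2−h2·(2M2+M3)/6=-1865/433
seg 3: a=-4, c=M3/2=1158/433, d=(M4−M3)/(6·2)=-1013/1732, b=Δ3−h3·(2M3+M4)/6=-437/433
seg 4: a=0, c=M4/2=-723/866, d=(M5−M4)/(6·3)=241/2598, b=Δ4−h4·(2M4+M5)/6=1156/433
t_q=33/4 → seg 4, τ=9/4; S=0+1156/433·τ+-723/866·τ²+241/2598·τ³=157239/55424

  seg 0: a=-4 b=7421/866 c=0 d=-1359/866
  seg 1: a=3 b=1672/433 c=-4077/866 d=1539/1732
  seg 2: a=-1 b=-1865/433 c=270/433 d=296/433
  seg 3: a=-4 b=-437/433 c=1158/433 d=-1013/1732
  seg 4: a=0 b=1156/433 c=-723/866 d=241/2598
S(33/4) = 157239/55424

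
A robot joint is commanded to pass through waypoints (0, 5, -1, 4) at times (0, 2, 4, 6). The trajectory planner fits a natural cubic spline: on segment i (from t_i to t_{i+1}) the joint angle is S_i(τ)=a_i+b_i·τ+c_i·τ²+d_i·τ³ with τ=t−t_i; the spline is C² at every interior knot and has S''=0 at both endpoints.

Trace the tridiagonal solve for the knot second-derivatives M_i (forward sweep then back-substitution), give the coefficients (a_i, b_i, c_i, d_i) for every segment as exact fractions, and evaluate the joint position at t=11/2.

  seg 0: a=0 b=13/3 c=0 d=-11/24
  seg 1: a=5 b=-7/6 c=-11/4 d=11/12
  seg 2: a=-1 b=-7/6 c=11/4 d=-11/24
S(11/2) = 121/64

Δ: Δ0=5/2, Δ1=-3, Δ2=5/2
row 1: diag=8, rhs=-33; c'=1/4, d'=-33/8
row 2: denom=8−2·1/4=15/2; d'=(33−2·-33/8)/(15/2)=11/2
back: M2=11/2
back: M1=-33/8−1/4·11/2=-11/2
M: M0=0, M1=-11/2, M2=11/2, M3=0
seg 0: a=0, c=M0/2=0, d=(M1−M0)/(6·2)=-11/24, b=Δ0−h0·(2M0+M1)/6=13/3
seg 1: a=5, c=M1/2=-11/4, d=(M2−M1)/(6·2)=11/12, b=Δ1−h1·(2M1+M2)/6=-7/6
seg 2: a=-1, c=M2/2=11/4, d=(M3−M2)/(6·2)=-11/24, b=Δ2−h2·(2M2+M3)/6=-7/6
t_q=11/2 → seg 2, τ=3/2; S=-1+-7/6·τ+11/4·τ²+-11/24·τ³=121/64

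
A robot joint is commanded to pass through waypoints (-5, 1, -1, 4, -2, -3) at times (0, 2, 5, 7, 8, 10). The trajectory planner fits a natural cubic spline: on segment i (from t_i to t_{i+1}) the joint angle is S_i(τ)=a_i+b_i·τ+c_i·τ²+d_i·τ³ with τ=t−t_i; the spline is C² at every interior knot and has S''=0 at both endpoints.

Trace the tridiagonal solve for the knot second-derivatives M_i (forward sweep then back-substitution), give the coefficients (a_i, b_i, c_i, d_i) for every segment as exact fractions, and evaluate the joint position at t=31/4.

Δ: Δ0=3, Δ1=-2/3, Δ2=5/2, Δ3=-6, Δ4=-1/2
row 1: diag=10, rhs=-22; c'=3/10, d'=-11/5
row 2: denom=10−3·3/10=91/10; d'=(19−3·-11/5)/(91/10)=256/91
row 3: denom=6−2·20/91=506/91; d'=(-51−2·256/91)/(506/91)=-5153/506
row 4: denom=6−1·91/506=2945/506; d'=(33−1·-5153/506)/(2945/506)=21851/2945
back: M4=21851/2945
back: M3=-5153/506−91/506·21851/2945=-33921/2945
back: M2=256/91−20/91·-33921/2945=3148/589
back: M1=-11/5−3/10·3148/589=-11201/2945
M: M0=0, M1=-11201/2945, M2=3148/589, M3=-33921/2945, M4=21851/2945, M5=0
seg 0: a=-5, c=M0/2=0, d=(M1−M0)/(6·2)=-11201/35340, b=Δ0−h0·(2M0+M1)/6=37706/8835
seg 1: a=1, c=M1/2=-11201/5890, d=(M2−M1)/(6·3)=26941/53010, b=Δ1−h1·(2M1+M2)/6=4103/8835
seg 2: a=-1, c=M2/2=1574/589, d=(M3−M2)/(6·2)=-49661/35340, b=Δ2−h2·(2M2+M3)/6=49057/17670
seg 3: a=4, c=M3/2=-33921/5890, d=(M4−M3)/(6·1)=27886/8835, b=Δ3−h3·(2M3+M4)/6=-60029/17670
seg 4: a=-2, c=M4/2=21851/5890, d=(M5−M4)/(6·2)=-21851/35340, b=Δ4−h4·(2M4+M5)/6=-96239/17670
t_q=31/4 → seg 3, τ=3/4; S=4+-60029/17670·τ+-33921/5890·τ²+27886/8835·τ³=-21479/47120

  seg 0: a=-5 b=37706/8835 c=0 d=-11201/35340
  seg 1: a=1 b=4103/8835 c=-11201/5890 d=26941/53010
  seg 2: a=-1 b=49057/17670 c=1574/589 d=-49661/35340
  seg 3: a=4 b=-60029/17670 c=-33921/5890 d=27886/8835
  seg 4: a=-2 b=-96239/17670 c=21851/5890 d=-21851/35340
S(31/4) = -21479/47120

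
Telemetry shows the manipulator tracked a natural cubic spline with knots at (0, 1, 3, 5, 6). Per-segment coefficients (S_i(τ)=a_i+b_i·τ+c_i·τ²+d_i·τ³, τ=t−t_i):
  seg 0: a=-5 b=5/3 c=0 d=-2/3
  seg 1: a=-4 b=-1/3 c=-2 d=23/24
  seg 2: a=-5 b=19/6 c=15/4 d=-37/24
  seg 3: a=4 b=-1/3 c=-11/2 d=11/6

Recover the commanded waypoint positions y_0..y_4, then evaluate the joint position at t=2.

y_0=-5 y_1=-4 y_2=-5 y_3=4 y_4=0
S(2) = -43/8

y_0 = S_0(0) = a_0 = -5
y_1 = S_1(0) = a_1 = -4
y_2 = S_2(0) = a_2 = -5
y_3 = S_3(0) = a_3 = 4
y_4 = S_3(1) = 0
t_q=2 is in segment 1 (τ=1); S_1(τ)=-43/8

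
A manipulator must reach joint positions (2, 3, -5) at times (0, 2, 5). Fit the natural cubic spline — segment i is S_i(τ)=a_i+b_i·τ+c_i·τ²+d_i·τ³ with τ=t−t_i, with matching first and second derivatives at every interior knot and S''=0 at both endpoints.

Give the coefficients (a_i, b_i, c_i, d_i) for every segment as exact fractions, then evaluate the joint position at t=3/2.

Δ: Δ0=1/2, Δ1=-8/3
row 1: diag=10, rhs=-19; c'=3/10, d'=-19/10
back: M1=-19/10
M: M0=0, M1=-19/10, M2=0
seg 0: a=2, c=M0/2=0, d=(M1−M0)/(6·2)=-19/120, b=Δ0−h0·(2M0+M1)/6=17/15
seg 1: a=3, c=M1/2=-19/20, d=(M2−M1)/(6·3)=19/180, b=Δ1−h1·(2M1+M2)/6=-23/30
t_q=3/2 → seg 0, τ=3/2; S=2+17/15·τ+0·τ²+-19/120·τ³=1013/320

  seg 0: a=2 b=17/15 c=0 d=-19/120
  seg 1: a=3 b=-23/30 c=-19/20 d=19/180
S(3/2) = 1013/320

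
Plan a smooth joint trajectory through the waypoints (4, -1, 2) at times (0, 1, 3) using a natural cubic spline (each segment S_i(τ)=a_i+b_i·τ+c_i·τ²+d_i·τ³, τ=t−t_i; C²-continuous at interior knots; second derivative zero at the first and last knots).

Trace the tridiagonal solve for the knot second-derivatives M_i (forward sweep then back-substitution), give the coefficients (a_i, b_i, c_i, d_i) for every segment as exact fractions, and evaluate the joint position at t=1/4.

Δ: Δ0=-5, Δ1=3/2
row 1: diag=6, rhs=39; c'=1/3, d'=13/2
back: M1=13/2
M: M0=0, M1=13/2, M2=0
seg 0: a=4, c=M0/2=0, d=(M1−M0)/(6·1)=13/12, b=Δ0−h0·(2M0+M1)/6=-73/12
seg 1: a=-1, c=M1/2=13/4, d=(M2−M1)/(6·2)=-13/24, b=Δ1−h1·(2M1+M2)/6=-17/6
t_q=1/4 → seg 0, τ=1/4; S=4+-73/12·τ+0·τ²+13/12·τ³=639/256

  seg 0: a=4 b=-73/12 c=0 d=13/12
  seg 1: a=-1 b=-17/6 c=13/4 d=-13/24
S(1/4) = 639/256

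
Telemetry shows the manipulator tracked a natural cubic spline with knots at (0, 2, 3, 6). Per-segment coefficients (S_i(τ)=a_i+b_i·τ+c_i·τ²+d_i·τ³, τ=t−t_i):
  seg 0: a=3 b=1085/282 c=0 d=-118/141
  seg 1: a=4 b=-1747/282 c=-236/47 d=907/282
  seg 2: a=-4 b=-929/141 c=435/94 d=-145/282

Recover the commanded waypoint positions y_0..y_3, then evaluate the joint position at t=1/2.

y_0=3 y_1=4 y_2=-4 y_3=4
S(1/2) = 453/94

y_0 = S_0(0) = a_0 = 3
y_1 = S_1(0) = a_1 = 4
y_2 = S_2(0) = a_2 = -4
y_3 = S_2(3) = 4
t_q=1/2 is in segment 0 (τ=1/2); S_0(τ)=453/94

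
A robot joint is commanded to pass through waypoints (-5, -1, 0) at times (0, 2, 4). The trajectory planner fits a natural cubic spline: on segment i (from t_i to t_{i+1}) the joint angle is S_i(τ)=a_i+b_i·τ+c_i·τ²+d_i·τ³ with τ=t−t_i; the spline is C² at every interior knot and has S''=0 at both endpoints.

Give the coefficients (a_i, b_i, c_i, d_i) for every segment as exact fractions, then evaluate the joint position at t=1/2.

Δ: Δ0=2, Δ1=1/2
row 1: diag=8, rhs=-9; c'=1/4, d'=-9/8
back: M1=-9/8
M: M0=0, M1=-9/8, M2=0
seg 0: a=-5, c=M0/2=0, d=(M1−M0)/(6·2)=-3/32, b=Δ0−h0·(2M0+M1)/6=19/8
seg 1: a=-1, c=M1/2=-9/16, d=(M2−M1)/(6·2)=3/32, b=Δ1−h1·(2M1+M2)/6=5/4
t_q=1/2 → seg 0, τ=1/2; S=-5+19/8·τ+0·τ²+-3/32·τ³=-979/256

  seg 0: a=-5 b=19/8 c=0 d=-3/32
  seg 1: a=-1 b=5/4 c=-9/16 d=3/32
S(1/2) = -979/256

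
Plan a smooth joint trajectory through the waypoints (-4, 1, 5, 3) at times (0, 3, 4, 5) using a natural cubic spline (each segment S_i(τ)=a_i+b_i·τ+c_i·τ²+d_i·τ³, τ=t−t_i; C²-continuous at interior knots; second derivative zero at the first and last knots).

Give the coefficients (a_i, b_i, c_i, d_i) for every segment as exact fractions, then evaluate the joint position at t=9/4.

  seg 0: a=-4 b=17/93 c=0 d=46/279
  seg 1: a=1 b=431/93 c=46/31 d=-197/93
  seg 2: a=5 b=116/93 c=-151/31 d=151/93
S(9/4) = -1697/992

Δ: Δ0=5/3, Δ1=4, Δ2=-2
row 1: diag=8, rhs=14; c'=1/8, d'=7/4
row 2: denom=4−1·1/8=31/8; d'=(-36−1·7/4)/(31/8)=-302/31
back: M2=-302/31
back: M1=7/4−1/8·-302/31=92/31
M: M0=0, M1=92/31, M2=-302/31, M3=0
seg 0: a=-4, c=M0/2=0, d=(M1−M0)/(6·3)=46/279, b=Δ0−h0·(2M0+M1)/6=17/93
seg 1: a=1, c=M1/2=46/31, d=(M2−M1)/(6·1)=-197/93, b=Δ1−h1·(2M1+M2)/6=431/93
seg 2: a=5, c=M2/2=-151/31, d=(M3−M2)/(6·1)=151/93, b=Δ2−h2·(2M2+M3)/6=116/93
t_q=9/4 → seg 0, τ=9/4; S=-4+17/93·τ+0·τ²+46/279·τ³=-1697/992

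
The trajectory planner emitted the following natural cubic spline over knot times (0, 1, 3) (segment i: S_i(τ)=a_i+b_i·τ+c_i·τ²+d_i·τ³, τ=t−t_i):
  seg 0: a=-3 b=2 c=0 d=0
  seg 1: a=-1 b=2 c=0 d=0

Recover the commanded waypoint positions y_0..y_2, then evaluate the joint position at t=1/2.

y_0=-3 y_1=-1 y_2=3
S(1/2) = -2

y_0 = S_0(0) = a_0 = -3
y_1 = S_1(0) = a_1 = -1
y_2 = S_1(2) = 3
t_q=1/2 is in segment 0 (τ=1/2); S_0(τ)=-2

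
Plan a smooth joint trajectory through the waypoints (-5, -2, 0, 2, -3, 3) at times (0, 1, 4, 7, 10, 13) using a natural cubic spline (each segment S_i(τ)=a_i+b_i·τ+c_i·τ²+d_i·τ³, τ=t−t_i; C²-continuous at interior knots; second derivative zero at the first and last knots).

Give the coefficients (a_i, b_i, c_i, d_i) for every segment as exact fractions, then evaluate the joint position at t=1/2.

Δ: Δ0=3, Δ1=2/3, Δ2=2/3, Δ3=-5/3, Δ4=2
row 1: diag=8, rhs=-14; c'=3/8, d'=-7/4
row 2: denom=12−3·3/8=87/8; d'=(0−3·-7/4)/(87/8)=14/29
row 3: denom=12−3·8/29=324/29; d'=(-14−3·14/29)/(324/29)=-112/81
row 4: denom=12−3·29/108=403/36; d'=(22−3·-112/81)/(403/36)=2824/1209
back: M4=2824/1209
back: M3=-112/81−29/108·2824/1209=-810/403
back: M2=14/29−8/29·-810/403=418/403
back: M1=-7/4−3/8·418/403=-862/403
M: M0=0, M1=-862/403, M2=418/403, M3=-810/403, M4=2824/1209, M5=0
seg 0: a=-5, c=M0/2=0, d=(M1−M0)/(6·1)=-431/1209, b=Δ0−h0·(2M0+M1)/6=4058/1209
seg 1: a=-2, c=M1/2=-431/403, d=(M2−M1)/(6·3)=640/3627, b=Δ1−h1·(2M1+M2)/6=2765/1209
seg 2: a=0, c=M2/2=209/403, d=(M3−M2)/(6·3)=-614/3627, b=Δ2−h2·(2M2+M3)/6=59/93
seg 3: a=2, c=M3/2=-405/403, d=(M4−M3)/(6·3)=2627/10881, b=Δ3−h3·(2M3+M4)/6=-997/1209
seg 4: a=-3, c=M4/2=1412/1209, d=(M5−M4)/(6·3)=-1412/10881, b=Δ4−h4·(2M4+M5)/6=-406/1209
t_q=1/2 → seg 0, τ=1/2; S=-5+4058/1209·τ+0·τ²+-431/1209·τ³=-10853/3224

  seg 0: a=-5 b=4058/1209 c=0 d=-431/1209
  seg 1: a=-2 b=2765/1209 c=-431/403 d=640/3627
  seg 2: a=0 b=59/93 c=209/403 d=-614/3627
  seg 3: a=2 b=-997/1209 c=-405/403 d=2627/10881
  seg 4: a=-3 b=-406/1209 c=1412/1209 d=-1412/10881
S(1/2) = -10853/3224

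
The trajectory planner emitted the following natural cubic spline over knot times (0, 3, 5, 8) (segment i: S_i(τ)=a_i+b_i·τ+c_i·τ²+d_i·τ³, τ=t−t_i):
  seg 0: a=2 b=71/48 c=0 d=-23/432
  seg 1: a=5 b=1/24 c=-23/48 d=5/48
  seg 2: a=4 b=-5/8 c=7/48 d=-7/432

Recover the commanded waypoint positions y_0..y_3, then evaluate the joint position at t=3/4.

y_0 = S_0(0) = a_0 = 2
y_1 = S_1(0) = a_1 = 5
y_2 = S_2(0) = a_2 = 4
y_3 = S_2(3) = 3
t_q=3/4 is in segment 0 (τ=3/4); S_0(τ)=3161/1024

y_0=2 y_1=5 y_2=4 y_3=3
S(3/4) = 3161/1024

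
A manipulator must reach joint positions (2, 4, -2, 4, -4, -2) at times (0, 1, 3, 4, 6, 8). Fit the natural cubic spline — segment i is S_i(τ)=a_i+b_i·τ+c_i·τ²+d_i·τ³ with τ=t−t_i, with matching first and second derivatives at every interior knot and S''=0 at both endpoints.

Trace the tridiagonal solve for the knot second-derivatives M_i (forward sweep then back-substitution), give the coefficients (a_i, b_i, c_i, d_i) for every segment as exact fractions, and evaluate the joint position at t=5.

  seg 0: a=2 b=1243/340 c=0 d=-563/340
  seg 1: a=4 b=-223/170 c=-1689/340 d=701/340
  seg 2: a=-2 b=121/34 c=2517/340 d=-1687/340
  seg 3: a=4 b=1183/340 c=-636/85 d=509/272
  seg 4: a=-4 b=-679/170 c=2547/680 d=-849/1360
S(5) = 2541/1360

Δ: Δ0=2, Δ1=-3, Δ2=6, Δ3=-4, Δ4=1
row 1: diag=6, rhs=-30; c'=1/3, d'=-5
row 2: denom=6−2·1/3=16/3; d'=(54−2·-5)/(16/3)=12
row 3: denom=6−1·3/16=93/16; d'=(-60−1·12)/(93/16)=-384/31
row 4: denom=8−2·32/93=680/93; d'=(30−2·-384/31)/(680/93)=2547/340
back: M4=2547/340
back: M3=-384/31−32/93·2547/340=-1272/85
back: M2=12−3/16·-1272/85=2517/170
back: M1=-5−1/3·2517/170=-1689/170
M: M0=0, M1=-1689/170, M2=2517/170, M3=-1272/85, M4=2547/340, M5=0
seg 0: a=2, c=M0/2=0, d=(M1−M0)/(6·1)=-563/340, b=Δ0−h0·(2M0+M1)/6=1243/340
seg 1: a=4, c=M1/2=-1689/340, d=(M2−M1)/(6·2)=701/340, b=Δ1−h1·(2M1+M2)/6=-223/170
seg 2: a=-2, c=M2/2=2517/340, d=(M3−M2)/(6·1)=-1687/340, b=Δ2−h2·(2M2+M3)/6=121/34
seg 3: a=4, c=M3/2=-636/85, d=(M4−M3)/(6·2)=509/272, b=Δ3−h3·(2M3+M4)/6=1183/340
seg 4: a=-4, c=M4/2=2547/680, d=(M5−M4)/(6·2)=-849/1360, b=Δ4−h4·(2M4+M5)/6=-679/170
t_q=5 → seg 3, τ=1; S=4+1183/340·τ+-636/85·τ²+509/272·τ³=2541/1360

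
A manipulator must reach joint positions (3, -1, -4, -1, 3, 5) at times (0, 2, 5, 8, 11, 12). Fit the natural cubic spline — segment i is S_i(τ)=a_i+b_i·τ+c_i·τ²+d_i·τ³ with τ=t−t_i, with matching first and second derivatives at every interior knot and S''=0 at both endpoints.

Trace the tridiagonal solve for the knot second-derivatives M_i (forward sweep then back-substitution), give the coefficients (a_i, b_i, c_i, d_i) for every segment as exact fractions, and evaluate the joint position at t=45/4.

  seg 0: a=3 b=-6262/2979 c=0 d=76/2979
  seg 1: a=-1 b=-5350/2979 c=152/993 d=1003/26811
  seg 2: a=-4 b=395/2979 c=1459/2979 d=-1793/26811
  seg 3: a=-1 b=3770/2979 c=-334/2979 d=1204/26811
  seg 4: a=3 b=5378/2979 c=290/993 d=-290/2979
S(45/4) = 110201/31776

Δ: Δ0=-2, Δ1=-1, Δ2=1, Δ3=4/3, Δ4=2
row 1: diag=10, rhs=6; c'=3/10, d'=3/5
row 2: denom=12−3·3/10=111/10; d'=(12−3·3/5)/(111/10)=34/37
row 3: denom=12−3·10/37=414/37; d'=(2−3·34/37)/(414/37)=-14/207
row 4: denom=8−3·37/138=331/46; d'=(4−3·-14/207)/(331/46)=580/993
back: M4=580/993
back: M3=-14/207−37/138·580/993=-668/2979
back: M2=34/37−10/37·-668/2979=2918/2979
back: M1=3/5−3/10·2918/2979=304/993
M: M0=0, M1=304/993, M2=2918/2979, M3=-668/2979, M4=580/993, M5=0
seg 0: a=3, c=M0/2=0, d=(M1−M0)/(6·2)=76/2979, b=Δ0−h0·(2M0+M1)/6=-6262/2979
seg 1: a=-1, c=M1/2=152/993, d=(M2−M1)/(6·3)=1003/26811, b=Δ1−h1·(2M1+M2)/6=-5350/2979
seg 2: a=-4, c=M2/2=1459/2979, d=(M3−M2)/(6·3)=-1793/26811, b=Δ2−h2·(2M2+M3)/6=395/2979
seg 3: a=-1, c=M3/2=-334/2979, d=(M4−M3)/(6·3)=1204/26811, b=Δ3−h3·(2M3+M4)/6=3770/2979
seg 4: a=3, c=M4/2=290/993, d=(M5−M4)/(6·1)=-290/2979, b=Δ4−h4·(2M4+M5)/6=5378/2979
t_q=45/4 → seg 4, τ=1/4; S=3+5378/2979·τ+290/993·τ²+-290/2979·τ³=110201/31776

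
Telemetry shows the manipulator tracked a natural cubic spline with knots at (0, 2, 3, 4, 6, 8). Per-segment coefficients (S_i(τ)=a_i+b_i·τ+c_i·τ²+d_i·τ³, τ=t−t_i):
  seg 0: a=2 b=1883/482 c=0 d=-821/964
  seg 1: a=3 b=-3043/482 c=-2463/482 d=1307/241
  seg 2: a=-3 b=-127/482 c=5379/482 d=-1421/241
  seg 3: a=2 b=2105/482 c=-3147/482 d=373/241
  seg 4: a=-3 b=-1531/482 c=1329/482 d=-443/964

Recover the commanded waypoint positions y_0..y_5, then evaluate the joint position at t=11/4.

y_0 = S_0(0) = a_0 = 2
y_1 = S_1(0) = a_1 = 3
y_2 = S_2(0) = a_2 = -3
y_3 = S_3(0) = a_3 = 2
y_4 = S_4(0) = a_4 = -3
y_5 = S_4(2) = -2
t_q=11/4 is in segment 1 (τ=3/4); S_1(τ)=-35805/15424

y_0=2 y_1=3 y_2=-3 y_3=2 y_4=-3 y_5=-2
S(11/4) = -35805/15424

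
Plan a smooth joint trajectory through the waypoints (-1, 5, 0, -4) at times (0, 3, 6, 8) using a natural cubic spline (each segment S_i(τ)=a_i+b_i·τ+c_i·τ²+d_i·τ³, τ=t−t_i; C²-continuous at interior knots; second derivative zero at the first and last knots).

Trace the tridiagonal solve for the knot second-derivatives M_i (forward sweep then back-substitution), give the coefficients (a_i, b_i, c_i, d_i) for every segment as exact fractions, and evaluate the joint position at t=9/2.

Δ: Δ0=2, Δ1=-5/3, Δ2=-2
row 1: diag=12, rhs=-22; c'=1/4, d'=-11/6
row 2: denom=10−3·1/4=37/4; d'=(-2−3·-11/6)/(37/4)=14/37
back: M2=14/37
back: M1=-11/6−1/4·14/37=-214/111
M: M0=0, M1=-214/111, M2=14/37, M3=0
seg 0: a=-1, c=M0/2=0, d=(M1−M0)/(6·3)=-107/999, b=Δ0−h0·(2M0+M1)/6=329/111
seg 1: a=5, c=M1/2=-107/111, d=(M2−M1)/(6·3)=128/999, b=Δ1−h1·(2M1+M2)/6=8/111
seg 2: a=0, c=M2/2=7/37, d=(M3−M2)/(6·2)=-7/222, b=Δ2−h2·(2M2+M3)/6=-250/111
t_q=9/2 → seg 1, τ=3/2; S=5+8/111·τ+-107/111·τ²+128/999·τ³=499/148

  seg 0: a=-1 b=329/111 c=0 d=-107/999
  seg 1: a=5 b=8/111 c=-107/111 d=128/999
  seg 2: a=0 b=-250/111 c=7/37 d=-7/222
S(9/2) = 499/148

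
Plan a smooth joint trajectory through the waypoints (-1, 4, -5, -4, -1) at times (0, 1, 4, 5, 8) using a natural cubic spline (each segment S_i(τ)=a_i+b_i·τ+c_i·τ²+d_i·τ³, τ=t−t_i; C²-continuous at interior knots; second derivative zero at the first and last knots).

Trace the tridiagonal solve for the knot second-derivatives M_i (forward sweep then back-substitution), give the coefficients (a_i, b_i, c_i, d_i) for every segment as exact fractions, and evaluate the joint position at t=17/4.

Δ: Δ0=5, Δ1=-3, Δ2=1, Δ3=1
row 1: diag=8, rhs=-48; c'=3/8, d'=-6
row 2: denom=8−3·3/8=55/8; d'=(24−3·-6)/(55/8)=336/55
row 3: denom=8−1·8/55=432/55; d'=(0−1·336/55)/(432/55)=-7/9
back: M3=-7/9
back: M2=336/55−8/55·-7/9=56/9
back: M1=-6−3/8·56/9=-25/3
M: M0=0, M1=-25/3, M2=56/9, M3=-7/9, M4=0
seg 0: a=-1, c=M0/2=0, d=(M1−M0)/(6·1)=-25/18, b=Δ0−h0·(2M0+M1)/6=115/18
seg 1: a=4, c=M1/2=-25/6, d=(M2−M1)/(6·3)=131/162, b=Δ1−h1·(2M1+M2)/6=20/9
seg 2: a=-5, c=M2/2=28/9, d=(M3−M2)/(6·1)=-7/6, b=Δ2−h2·(2M2+M3)/6=-17/18
seg 3: a=-4, c=M3/2=-7/18, d=(M4−M3)/(6·3)=7/162, b=Δ3−h3·(2M3+M4)/6=16/9
t_q=17/4 → seg 2, τ=1/4; S=-5+-17/18·τ+28/9·τ²+-7/6·τ³=-1943/384

  seg 0: a=-1 b=115/18 c=0 d=-25/18
  seg 1: a=4 b=20/9 c=-25/6 d=131/162
  seg 2: a=-5 b=-17/18 c=28/9 d=-7/6
  seg 3: a=-4 b=16/9 c=-7/18 d=7/162
S(17/4) = -1943/384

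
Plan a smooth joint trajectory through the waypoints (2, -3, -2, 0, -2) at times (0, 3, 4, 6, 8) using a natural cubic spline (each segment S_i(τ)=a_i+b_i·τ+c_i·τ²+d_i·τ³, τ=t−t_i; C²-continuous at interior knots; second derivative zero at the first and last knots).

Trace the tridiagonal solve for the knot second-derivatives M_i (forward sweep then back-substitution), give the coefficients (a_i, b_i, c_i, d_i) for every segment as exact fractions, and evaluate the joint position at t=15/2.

  seg 0: a=2 b=-685/258 c=0 d=85/774
  seg 1: a=-3 b=40/129 c=85/86 d=-77/258
  seg 2: a=-2 b=359/258 c=4/43 d=-149/1032
  seg 3: a=0 b=4/129 c=-133/172 d=133/1032
S(15/2) = -3463/2752

Δ: Δ0=-5/3, Δ1=1, Δ2=1, Δ3=-1
row 1: diag=8, rhs=16; c'=1/8, d'=2
row 2: denom=6−1·1/8=47/8; d'=(0−1·2)/(47/8)=-16/47
row 3: denom=8−2·16/47=344/47; d'=(-12−2·-16/47)/(344/47)=-133/86
back: M3=-133/86
back: M2=-16/47−16/47·-133/86=8/43
back: M1=2−1/8·8/43=85/43
M: M0=0, M1=85/43, M2=8/43, M3=-133/86, M4=0
seg 0: a=2, c=M0/2=0, d=(M1−M0)/(6·3)=85/774, b=Δ0−h0·(2M0+M1)/6=-685/258
seg 1: a=-3, c=M1/2=85/86, d=(M2−M1)/(6·1)=-77/258, b=Δ1−h1·(2M1+M2)/6=40/129
seg 2: a=-2, c=M2/2=4/43, d=(M3−M2)/(6·2)=-149/1032, b=Δ2−h2·(2M2+M3)/6=359/258
seg 3: a=0, c=M3/2=-133/172, d=(M4−M3)/(6·2)=133/1032, b=Δ3−h3·(2M3+M4)/6=4/129
t_q=15/2 → seg 3, τ=3/2; S=0+4/129·τ+-133/172·τ²+133/1032·τ³=-3463/2752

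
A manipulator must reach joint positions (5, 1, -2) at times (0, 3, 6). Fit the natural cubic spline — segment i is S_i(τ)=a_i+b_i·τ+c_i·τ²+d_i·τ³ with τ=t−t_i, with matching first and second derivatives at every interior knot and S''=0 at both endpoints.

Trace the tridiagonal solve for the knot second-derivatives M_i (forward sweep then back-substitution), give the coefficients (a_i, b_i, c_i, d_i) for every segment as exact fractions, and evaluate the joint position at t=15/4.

  seg 0: a=5 b=-17/12 c=0 d=1/108
  seg 1: a=1 b=-7/6 c=1/12 d=-1/108
S(15/4) = 43/256

Δ: Δ0=-4/3, Δ1=-1
row 1: diag=12, rhs=2; c'=1/4, d'=1/6
back: M1=1/6
M: M0=0, M1=1/6, M2=0
seg 0: a=5, c=M0/2=0, d=(M1−M0)/(6·3)=1/108, b=Δ0−h0·(2M0+M1)/6=-17/12
seg 1: a=1, c=M1/2=1/12, d=(M2−M1)/(6·3)=-1/108, b=Δ1−h1·(2M1+M2)/6=-7/6
t_q=15/4 → seg 1, τ=3/4; S=1+-7/6·τ+1/12·τ²+-1/108·τ³=43/256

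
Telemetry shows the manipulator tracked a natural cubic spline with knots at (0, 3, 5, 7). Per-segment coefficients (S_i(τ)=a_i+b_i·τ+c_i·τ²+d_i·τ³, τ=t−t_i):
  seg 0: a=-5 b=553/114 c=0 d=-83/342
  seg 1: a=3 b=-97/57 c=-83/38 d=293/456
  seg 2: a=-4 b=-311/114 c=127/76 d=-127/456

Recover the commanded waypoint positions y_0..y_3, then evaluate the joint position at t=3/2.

y_0=-5 y_1=3 y_2=-4 y_3=-5
S(3/2) = 443/304

y_0 = S_0(0) = a_0 = -5
y_1 = S_1(0) = a_1 = 3
y_2 = S_2(0) = a_2 = -4
y_3 = S_2(2) = -5
t_q=3/2 is in segment 0 (τ=3/2); S_0(τ)=443/304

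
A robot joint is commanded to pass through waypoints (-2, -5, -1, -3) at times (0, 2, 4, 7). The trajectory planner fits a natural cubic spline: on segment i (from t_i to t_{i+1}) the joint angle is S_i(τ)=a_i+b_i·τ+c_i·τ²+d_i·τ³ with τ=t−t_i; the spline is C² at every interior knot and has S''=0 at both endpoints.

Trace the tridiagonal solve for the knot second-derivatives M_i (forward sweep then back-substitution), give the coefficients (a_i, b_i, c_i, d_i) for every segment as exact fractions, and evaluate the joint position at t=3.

  seg 0: a=-2 b=-146/57 c=0 d=121/456
  seg 1: a=-5 b=71/114 c=121/76 d=-103/228
  seg 2: a=-1 b=179/114 c=-85/76 d=85/684
S(3) = -123/38

Δ: Δ0=-3/2, Δ1=2, Δ2=-2/3
row 1: diag=8, rhs=21; c'=1/4, d'=21/8
row 2: denom=10−2·1/4=19/2; d'=(-16−2·21/8)/(19/2)=-85/38
back: M2=-85/38
back: M1=21/8−1/4·-85/38=121/38
M: M0=0, M1=121/38, M2=-85/38, M3=0
seg 0: a=-2, c=M0/2=0, d=(M1−M0)/(6·2)=121/456, b=Δ0−h0·(2M0+M1)/6=-146/57
seg 1: a=-5, c=M1/2=121/76, d=(M2−M1)/(6·2)=-103/228, b=Δ1−h1·(2M1+M2)/6=71/114
seg 2: a=-1, c=M2/2=-85/76, d=(M3−M2)/(6·3)=85/684, b=Δ2−h2·(2M2+M3)/6=179/114
t_q=3 → seg 1, τ=1; S=-5+71/114·τ+121/76·τ²+-103/228·τ³=-123/38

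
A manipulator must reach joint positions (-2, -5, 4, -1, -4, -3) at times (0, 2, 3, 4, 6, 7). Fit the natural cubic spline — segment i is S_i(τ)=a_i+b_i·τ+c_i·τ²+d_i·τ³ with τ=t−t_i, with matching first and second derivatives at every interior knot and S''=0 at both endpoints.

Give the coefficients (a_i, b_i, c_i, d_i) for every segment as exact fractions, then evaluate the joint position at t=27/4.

  seg 0: a=-2 b=-227/35 c=0 d=349/280
  seg 1: a=-5 b=593/70 c=1047/140 d=-139/20
  seg 2: a=4 b=361/140 c=-468/35 d=811/140
  seg 3: a=-1 b=-95/14 c=561/140 d=-191/280
  seg 4: a=-4 b=37/35 c=-3/35 d=1/35
S(27/4) = -1453/448

Δ: Δ0=-3/2, Δ1=9, Δ2=-5, Δ3=-3/2, Δ4=1
row 1: diag=6, rhs=63; c'=1/6, d'=21/2
row 2: denom=4−1·1/6=23/6; d'=(-84−1·21/2)/(23/6)=-567/23
row 3: denom=6−1·6/23=132/23; d'=(21−1·-567/23)/(132/23)=175/22
row 4: denom=6−2·23/66=175/33; d'=(15−2·175/22)/(175/33)=-6/35
back: M4=-6/35
back: M3=175/22−23/66·-6/35=561/70
back: M2=-567/23−6/23·561/70=-936/35
back: M1=21/2−1/6·-936/35=1047/70
M: M0=0, M1=1047/70, M2=-936/35, M3=561/70, M4=-6/35, M5=0
seg 0: a=-2, c=M0/2=0, d=(M1−M0)/(6·2)=349/280, b=Δ0−h0·(2M0+M1)/6=-227/35
seg 1: a=-5, c=M1/2=1047/140, d=(M2−M1)/(6·1)=-139/20, b=Δ1−h1·(2M1+M2)/6=593/70
seg 2: a=4, c=M2/2=-468/35, d=(M3−M2)/(6·1)=811/140, b=Δ2−h2·(2M2+M3)/6=361/140
seg 3: a=-1, c=M3/2=561/140, d=(M4−M3)/(6·2)=-191/280, b=Δ3−h3·(2M3+M4)/6=-95/14
seg 4: a=-4, c=M4/2=-3/35, d=(M5−M4)/(6·1)=1/35, b=Δ4−h4·(2M4+M5)/6=37/35
t_q=27/4 → seg 4, τ=3/4; S=-4+37/35·τ+-3/35·τ²+1/35·τ³=-1453/448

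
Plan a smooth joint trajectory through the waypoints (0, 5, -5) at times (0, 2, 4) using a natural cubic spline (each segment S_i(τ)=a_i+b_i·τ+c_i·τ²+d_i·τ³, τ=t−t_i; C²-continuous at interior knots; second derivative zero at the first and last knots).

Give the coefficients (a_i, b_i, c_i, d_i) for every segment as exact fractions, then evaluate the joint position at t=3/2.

  seg 0: a=0 b=35/8 c=0 d=-15/32
  seg 1: a=5 b=-5/4 c=-45/16 d=15/32
S(3/2) = 1275/256

Δ: Δ0=5/2, Δ1=-5
row 1: diag=8, rhs=-45; c'=1/4, d'=-45/8
back: M1=-45/8
M: M0=0, M1=-45/8, M2=0
seg 0: a=0, c=M0/2=0, d=(M1−M0)/(6·2)=-15/32, b=Δ0−h0·(2M0+M1)/6=35/8
seg 1: a=5, c=M1/2=-45/16, d=(M2−M1)/(6·2)=15/32, b=Δ1−h1·(2M1+M2)/6=-5/4
t_q=3/2 → seg 0, τ=3/2; S=0+35/8·τ+0·τ²+-15/32·τ³=1275/256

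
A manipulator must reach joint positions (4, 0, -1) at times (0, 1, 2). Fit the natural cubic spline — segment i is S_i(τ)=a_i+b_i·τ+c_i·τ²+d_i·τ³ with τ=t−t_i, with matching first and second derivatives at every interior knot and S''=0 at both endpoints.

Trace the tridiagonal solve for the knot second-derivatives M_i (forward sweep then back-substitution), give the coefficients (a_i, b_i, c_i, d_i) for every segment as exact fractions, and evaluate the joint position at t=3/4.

  seg 0: a=4 b=-19/4 c=0 d=3/4
  seg 1: a=0 b=-5/2 c=9/4 d=-3/4
S(3/4) = 193/256

Δ: Δ0=-4, Δ1=-1
row 1: diag=4, rhs=18; c'=1/4, d'=9/2
back: M1=9/2
M: M0=0, M1=9/2, M2=0
seg 0: a=4, c=M0/2=0, d=(M1−M0)/(6·1)=3/4, b=Δ0−h0·(2M0+M1)/6=-19/4
seg 1: a=0, c=M1/2=9/4, d=(M2−M1)/(6·1)=-3/4, b=Δ1−h1·(2M1+M2)/6=-5/2
t_q=3/4 → seg 0, τ=3/4; S=4+-19/4·τ+0·τ²+3/4·τ³=193/256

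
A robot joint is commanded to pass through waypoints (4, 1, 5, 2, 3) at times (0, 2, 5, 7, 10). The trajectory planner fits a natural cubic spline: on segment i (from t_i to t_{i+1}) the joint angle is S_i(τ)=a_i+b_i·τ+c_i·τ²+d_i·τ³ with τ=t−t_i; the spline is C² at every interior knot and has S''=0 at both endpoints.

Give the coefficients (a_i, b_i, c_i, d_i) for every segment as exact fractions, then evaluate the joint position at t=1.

Δ: Δ0=-3/2, Δ1=4/3, Δ2=-3/2, Δ3=1/3
row 1: diag=10, rhs=17; c'=3/10, d'=17/10
row 2: denom=10−3·3/10=91/10; d'=(-17−3·17/10)/(91/10)=-17/7
row 3: denom=10−2·20/91=870/91; d'=(11−2·-17/7)/(870/91)=481/290
back: M3=481/290
back: M2=-17/7−20/91·481/290=-81/29
back: M1=17/10−3/10·-81/29=368/145
M: M0=0, M1=368/145, M2=-81/29, M3=481/290, M4=0
seg 0: a=4, c=M0/2=0, d=(M1−M0)/(6·2)=92/435, b=Δ0−h0·(2M0+M1)/6=-2041/870
seg 1: a=1, c=M1/2=184/145, d=(M2−M1)/(6·3)=-773/2610, b=Δ1−h1·(2M1+M2)/6=167/870
seg 2: a=5, c=M2/2=-81/58, d=(M3−M2)/(6·2)=1291/3480, b=Δ2−h2·(2M2+M3)/6=-83/435
seg 3: a=2, c=M3/2=481/580, d=(M4−M3)/(6·3)=-481/5220, b=Δ3−h3·(2M3+M4)/6=-1153/870
t_q=1 → seg 0, τ=1; S=4+-2041/870·τ+0·τ²+92/435·τ³=541/290

  seg 0: a=4 b=-2041/870 c=0 d=92/435
  seg 1: a=1 b=167/870 c=184/145 d=-773/2610
  seg 2: a=5 b=-83/435 c=-81/58 d=1291/3480
  seg 3: a=2 b=-1153/870 c=481/580 d=-481/5220
S(1) = 541/290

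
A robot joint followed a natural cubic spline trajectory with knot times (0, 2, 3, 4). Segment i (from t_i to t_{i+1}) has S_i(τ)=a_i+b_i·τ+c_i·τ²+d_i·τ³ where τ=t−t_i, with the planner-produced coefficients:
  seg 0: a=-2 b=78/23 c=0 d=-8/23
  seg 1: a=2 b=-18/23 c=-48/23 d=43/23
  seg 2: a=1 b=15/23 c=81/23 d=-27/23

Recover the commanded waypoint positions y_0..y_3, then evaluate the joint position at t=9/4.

y_0=-2 y_1=2 y_2=1 y_3=4
S(9/4) = 109/64

y_0 = S_0(0) = a_0 = -2
y_1 = S_1(0) = a_1 = 2
y_2 = S_2(0) = a_2 = 1
y_3 = S_2(1) = 4
t_q=9/4 is in segment 1 (τ=1/4); S_1(τ)=109/64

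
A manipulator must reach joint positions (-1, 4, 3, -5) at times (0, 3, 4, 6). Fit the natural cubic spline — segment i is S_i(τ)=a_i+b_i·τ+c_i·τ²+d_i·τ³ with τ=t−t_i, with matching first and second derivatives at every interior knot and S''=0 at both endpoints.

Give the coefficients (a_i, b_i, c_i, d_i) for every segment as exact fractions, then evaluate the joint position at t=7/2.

  seg 0: a=-1 b=352/141 c=0 d=-13/141
  seg 1: a=4 b=1/141 c=-39/47 d=-25/141
  seg 2: a=3 b=-308/141 c=-64/47 d=32/141
S(7/2) = 1419/376

Δ: Δ0=5/3, Δ1=-1, Δ2=-4
row 1: diag=8, rhs=-16; c'=1/8, d'=-2
row 2: denom=6−1·1/8=47/8; d'=(-18−1·-2)/(47/8)=-128/47
back: M2=-128/47
back: M1=-2−1/8·-128/47=-78/47
M: M0=0, M1=-78/47, M2=-128/47, M3=0
seg 0: a=-1, c=M0/2=0, d=(M1−M0)/(6·3)=-13/141, b=Δ0−h0·(2M0+M1)/6=352/141
seg 1: a=4, c=M1/2=-39/47, d=(M2−M1)/(6·1)=-25/141, b=Δ1−h1·(2M1+M2)/6=1/141
seg 2: a=3, c=M2/2=-64/47, d=(M3−M2)/(6·2)=32/141, b=Δ2−h2·(2M2+M3)/6=-308/141
t_q=7/2 → seg 1, τ=1/2; S=4+1/141·τ+-39/47·τ²+-25/141·τ³=1419/376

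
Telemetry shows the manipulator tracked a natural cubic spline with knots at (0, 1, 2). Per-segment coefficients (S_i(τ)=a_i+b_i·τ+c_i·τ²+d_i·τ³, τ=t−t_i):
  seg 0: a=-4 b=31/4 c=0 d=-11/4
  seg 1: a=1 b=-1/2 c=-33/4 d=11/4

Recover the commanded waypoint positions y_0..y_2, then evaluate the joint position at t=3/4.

y_0=-4 y_1=1 y_2=-5
S(3/4) = 167/256

y_0 = S_0(0) = a_0 = -4
y_1 = S_1(0) = a_1 = 1
y_2 = S_1(1) = -5
t_q=3/4 is in segment 0 (τ=3/4); S_0(τ)=167/256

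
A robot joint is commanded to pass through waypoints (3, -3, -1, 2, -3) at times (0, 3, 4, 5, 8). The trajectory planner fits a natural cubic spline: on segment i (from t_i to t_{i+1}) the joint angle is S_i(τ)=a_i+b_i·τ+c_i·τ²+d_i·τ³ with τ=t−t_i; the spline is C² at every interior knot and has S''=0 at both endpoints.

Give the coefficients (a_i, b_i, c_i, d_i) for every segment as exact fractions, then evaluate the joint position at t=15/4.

Δ: Δ0=-2, Δ1=2, Δ2=3, Δ3=-5/3
row 1: diag=8, rhs=24; c'=1/8, d'=3
row 2: denom=4−1·1/8=31/8; d'=(6−1·3)/(31/8)=24/31
row 3: denom=8−1·8/31=240/31; d'=(-28−1·24/31)/(240/31)=-223/60
back: M3=-223/60
back: M2=24/31−8/31·-223/60=26/15
back: M1=3−1/8·26/15=167/60
M: M0=0, M1=167/60, M2=26/15, M3=-223/60, M4=0
seg 0: a=3, c=M0/2=0, d=(M1−M0)/(6·3)=167/1080, b=Δ0−h0·(2M0+M1)/6=-407/120
seg 1: a=-3, c=M1/2=167/120, d=(M2−M1)/(6·1)=-7/40, b=Δ1−h1·(2M1+M2)/6=47/60
seg 2: a=-1, c=M2/2=13/15, d=(M3−M2)/(6·1)=-109/120, b=Δ2−h2·(2M2+M3)/6=73/24
seg 3: a=2, c=M3/2=-223/120, d=(M4−M3)/(6·3)=223/1080, b=Δ3−h3·(2M3+M4)/6=41/20
t_q=15/4 → seg 1, τ=3/4; S=-3+47/60·τ+167/120·τ²+-7/40·τ³=-4361/2560

  seg 0: a=3 b=-407/120 c=0 d=167/1080
  seg 1: a=-3 b=47/60 c=167/120 d=-7/40
  seg 2: a=-1 b=73/24 c=13/15 d=-109/120
  seg 3: a=2 b=41/20 c=-223/120 d=223/1080
S(15/4) = -4361/2560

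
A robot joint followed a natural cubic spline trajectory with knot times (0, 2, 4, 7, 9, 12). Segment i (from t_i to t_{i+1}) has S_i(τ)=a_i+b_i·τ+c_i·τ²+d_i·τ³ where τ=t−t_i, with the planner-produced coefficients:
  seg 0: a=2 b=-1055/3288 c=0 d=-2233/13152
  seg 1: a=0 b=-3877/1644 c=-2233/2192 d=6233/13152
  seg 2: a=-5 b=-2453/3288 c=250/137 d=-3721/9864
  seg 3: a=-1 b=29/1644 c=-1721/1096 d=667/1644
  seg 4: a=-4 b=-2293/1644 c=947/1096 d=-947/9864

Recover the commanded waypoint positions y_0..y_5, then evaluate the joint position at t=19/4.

y_0=2 y_1=0 y_2=-5 y_3=-1 y_4=-4 y_5=-3
S(19/4) = -329131/70144

y_0 = S_0(0) = a_0 = 2
y_1 = S_1(0) = a_1 = 0
y_2 = S_2(0) = a_2 = -5
y_3 = S_3(0) = a_3 = -1
y_4 = S_4(0) = a_4 = -4
y_5 = S_4(3) = -3
t_q=19/4 is in segment 2 (τ=3/4); S_2(τ)=-329131/70144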